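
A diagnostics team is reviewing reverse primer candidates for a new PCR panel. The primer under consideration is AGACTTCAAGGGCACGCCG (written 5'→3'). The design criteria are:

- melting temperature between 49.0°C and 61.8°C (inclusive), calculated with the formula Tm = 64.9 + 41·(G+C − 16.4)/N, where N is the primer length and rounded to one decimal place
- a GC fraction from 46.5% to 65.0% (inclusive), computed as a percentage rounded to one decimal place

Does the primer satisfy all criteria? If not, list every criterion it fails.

Base counts: A=5, T=2, G=6, C=6 (length 19).
Tm: Tm = 64.9 + 41·(12 − 16.4)/19 = 55.4°C ✓
GC content: GC 12/19 = 63.2% ✓

Meets all criteria.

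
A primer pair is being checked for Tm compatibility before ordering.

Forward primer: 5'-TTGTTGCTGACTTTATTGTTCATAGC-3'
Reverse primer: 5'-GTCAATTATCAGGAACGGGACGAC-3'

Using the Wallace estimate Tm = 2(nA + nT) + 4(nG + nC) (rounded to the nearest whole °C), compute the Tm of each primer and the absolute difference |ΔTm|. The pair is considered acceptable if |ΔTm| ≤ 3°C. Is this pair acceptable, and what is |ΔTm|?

Forward: A=4 T=13 G=5 C=4 → Tm = 2·17 + 4·9 = 70°C.
Reverse: A=8 T=4 G=7 C=5 → Tm = 2·12 + 4·12 = 72°C.
|ΔTm| = |70 − 72| = 2°C, ≤ 3°C.

|ΔTm| = 2°C; the pair is acceptable.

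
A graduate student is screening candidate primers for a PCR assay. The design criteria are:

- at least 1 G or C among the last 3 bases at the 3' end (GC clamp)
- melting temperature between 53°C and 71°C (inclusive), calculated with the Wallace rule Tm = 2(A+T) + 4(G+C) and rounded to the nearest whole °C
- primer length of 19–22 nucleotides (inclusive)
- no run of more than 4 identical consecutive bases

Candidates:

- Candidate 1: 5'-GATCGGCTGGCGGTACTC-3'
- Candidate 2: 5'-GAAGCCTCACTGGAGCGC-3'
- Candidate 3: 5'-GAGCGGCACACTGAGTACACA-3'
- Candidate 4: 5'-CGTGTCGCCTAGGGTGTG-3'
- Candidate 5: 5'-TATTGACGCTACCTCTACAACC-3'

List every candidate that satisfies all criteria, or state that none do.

Candidate 1 (18 nt, A=2 T=4 G=7 C=5): 3' end CTC has 2 G/C ✓; Tm = 2·6 + 4·12 = 60°C ✓; length 18, outside 19–22 ✗; longest run = 2 ✓ — fails.
Candidate 2 (18 nt, A=4 T=2 G=6 C=6): 3' end CGC has 3 G/C ✓; Tm = 2·6 + 4·12 = 60°C ✓; length 18, outside 19–22 ✗; longest run = 2 ✓ — fails.
Candidate 3 (21 nt, A=7 T=2 G=6 C=6): 3' end ACA has 1 G/C ✓; Tm = 2·9 + 4·12 = 66°C ✓; length 21 ✓; longest run = 2 ✓ — passes.
Candidate 4 (18 nt, A=1 T=5 G=8 C=4): 3' end GTG has 2 G/C ✓; Tm = 2·6 + 4·12 = 60°C ✓; length 18, outside 19–22 ✗; longest run = 3 ✓ — fails.
Candidate 5 (22 nt, A=6 T=6 G=2 C=8): 3' end ACC has 2 G/C ✓; Tm = 2·12 + 4·10 = 64°C ✓; length 22 ✓; longest run = 2 ✓ — passes.

Candidate 3 and Candidate 5.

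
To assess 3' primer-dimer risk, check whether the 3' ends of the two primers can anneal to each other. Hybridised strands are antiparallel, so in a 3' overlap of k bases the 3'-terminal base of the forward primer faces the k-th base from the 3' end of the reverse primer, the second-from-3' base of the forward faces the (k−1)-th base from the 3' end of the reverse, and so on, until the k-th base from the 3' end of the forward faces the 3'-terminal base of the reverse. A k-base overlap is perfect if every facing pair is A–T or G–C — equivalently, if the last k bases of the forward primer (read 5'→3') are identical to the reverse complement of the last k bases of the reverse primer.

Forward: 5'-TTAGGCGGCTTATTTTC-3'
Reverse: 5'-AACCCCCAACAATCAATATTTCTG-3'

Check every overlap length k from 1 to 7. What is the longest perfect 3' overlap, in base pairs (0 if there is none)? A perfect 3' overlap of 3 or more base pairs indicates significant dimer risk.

Longest perfect overlap: 1 complementary base pair; below the dimer-risk threshold (threshold 3).

Last 7 bases (5'→3') — forward …TATTTTC, reverse …ATTTCTG.
Reverse complement of the reverse primer's last 7 bases: CAGAAAT; its first k bases are the reverse complement of the reverse primer's last k bases, so a perfect k-base overlap needs the forward primer's last k bases to equal them.
Comparing (forward last k vs required): k=1: C vs C ✓; k=2: TC vs CA ✗; k=3: TTC vs CAG ✗; k=4: TTTC vs CAGA ✗; k=5: TTTTC vs CAGAA ✗; k=6: ATTTTC vs CAGAAA ✗; k=7: TATTTTC vs CAGAAAT ✗.
Only k = 1 is perfect, so the longest perfect 3' overlap is 1.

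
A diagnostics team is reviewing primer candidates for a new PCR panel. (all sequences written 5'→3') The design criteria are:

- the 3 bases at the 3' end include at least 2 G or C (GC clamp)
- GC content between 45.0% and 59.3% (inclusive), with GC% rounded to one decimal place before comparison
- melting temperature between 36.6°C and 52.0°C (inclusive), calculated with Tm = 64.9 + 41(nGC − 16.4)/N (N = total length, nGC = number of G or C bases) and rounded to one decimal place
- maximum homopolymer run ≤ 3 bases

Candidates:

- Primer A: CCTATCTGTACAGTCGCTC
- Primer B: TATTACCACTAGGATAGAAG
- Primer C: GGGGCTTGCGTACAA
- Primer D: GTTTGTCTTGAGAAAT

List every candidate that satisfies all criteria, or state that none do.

Primer A (19 nt, A=3 T=6 G=3 C=7): 3' end CTC has 2 G/C ✓; GC 10/19 = 52.6% ✓; Tm = 64.9 + 41·(10 − 16.4)/19 = 51.1°C ✓; longest run = 2 ✓ — passes.
Primer B (20 nt, A=8 T=5 G=4 C=3): 3' end AAG has 1 G/C, need ≥2 ✗; GC 7/20 = 35.0%, outside 45.0–59.3% ✗; Tm = 64.9 + 41·(7 − 16.4)/20 = 45.6°C ✓; longest run = 2 ✓ — fails.
Primer C (15 nt, A=3 T=3 G=6 C=3): 3' end CAA has 1 G/C, need ≥2 ✗; GC 9/15 = 60.0%, outside 45.0–59.3% ✗; Tm = 64.9 + 41·(9 − 16.4)/15 = 44.7°C ✓; longest run = 4, exceeds 3 ✗ — fails.
Primer D (16 nt, A=4 T=7 G=4 C=1): 3' end AAT has 0 G/C, need ≥2 ✗; GC 5/16 = 31.3%, outside 45.0–59.3% ✗; Tm = 64.9 + 41·(5 − 16.4)/16 = 35.7°C, outside 36.6–52.0°C ✗; longest run = 3 ✓ — fails.

Primer A only.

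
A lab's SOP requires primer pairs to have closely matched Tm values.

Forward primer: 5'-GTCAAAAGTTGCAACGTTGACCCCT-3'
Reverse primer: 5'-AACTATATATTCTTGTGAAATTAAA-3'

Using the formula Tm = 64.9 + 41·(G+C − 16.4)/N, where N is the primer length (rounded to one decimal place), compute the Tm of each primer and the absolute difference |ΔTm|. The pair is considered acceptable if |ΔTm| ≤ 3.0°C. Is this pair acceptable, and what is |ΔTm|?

Forward: G+C = 12, N = 25 → Tm = 64.9 + 41·(12 − 16.4)/25 = 57.7°C.
Reverse: G+C = 4, N = 25 → Tm = 64.9 + 41·(4 − 16.4)/25 = 44.6°C.
|ΔTm| = |57.7 − 44.6| = 13.1°C, > 3.0°C.

|ΔTm| = 13.1°C; the pair is not acceptable.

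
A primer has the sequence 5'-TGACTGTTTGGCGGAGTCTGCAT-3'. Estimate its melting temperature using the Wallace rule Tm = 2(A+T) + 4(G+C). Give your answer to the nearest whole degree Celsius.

70°C

Base counts: A=3, T=8, G=8, C=4 (length 23).
Tm = 2·(3+8) + 4·(8+4) = 2·11 + 4·12 = 22 + 48 = 70°C.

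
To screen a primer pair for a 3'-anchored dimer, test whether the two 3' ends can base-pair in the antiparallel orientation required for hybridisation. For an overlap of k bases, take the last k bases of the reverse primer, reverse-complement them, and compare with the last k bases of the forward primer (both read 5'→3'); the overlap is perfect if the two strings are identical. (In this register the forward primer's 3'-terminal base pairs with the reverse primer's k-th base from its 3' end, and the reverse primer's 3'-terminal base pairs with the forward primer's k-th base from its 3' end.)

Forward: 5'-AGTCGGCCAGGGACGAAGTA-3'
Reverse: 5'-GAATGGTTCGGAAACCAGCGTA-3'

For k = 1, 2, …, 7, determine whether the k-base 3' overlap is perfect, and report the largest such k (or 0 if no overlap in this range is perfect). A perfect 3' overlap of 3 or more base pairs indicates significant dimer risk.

Longest perfect overlap: 2 complementary base pairs; below the dimer-risk threshold (threshold 3).

Last 7 bases (5'→3') — forward …CGAAGTA, reverse …CAGCGTA.
Reverse complement of the reverse primer's last 7 bases: TACGCTG; its first k bases are the reverse complement of the reverse primer's last k bases, so a perfect k-base overlap needs the forward primer's last k bases to equal them.
Comparing (forward last k vs required): k=1: A vs T ✗; k=2: TA vs TA ✓; k=3: GTA vs TAC ✗; k=4: AGTA vs TACG ✗; k=5: AAGTA vs TACGC ✗; k=6: GAAGTA vs TACGCT ✗; k=7: CGAAGTA vs TACGCTG ✗.
Only k = 2 is perfect, so the longest perfect 3' overlap is 2.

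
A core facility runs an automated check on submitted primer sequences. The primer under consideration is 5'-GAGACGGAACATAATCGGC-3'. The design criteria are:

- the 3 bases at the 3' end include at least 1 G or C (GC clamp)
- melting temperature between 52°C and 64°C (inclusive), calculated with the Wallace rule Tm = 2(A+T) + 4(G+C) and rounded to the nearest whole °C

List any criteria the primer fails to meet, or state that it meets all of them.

Base counts: A=7, T=2, G=6, C=4 (length 19).
GC clamp: 3' end GGC has 3 G/C ✓
Tm: Tm = 2·9 + 4·10 = 58°C ✓

Meets all criteria.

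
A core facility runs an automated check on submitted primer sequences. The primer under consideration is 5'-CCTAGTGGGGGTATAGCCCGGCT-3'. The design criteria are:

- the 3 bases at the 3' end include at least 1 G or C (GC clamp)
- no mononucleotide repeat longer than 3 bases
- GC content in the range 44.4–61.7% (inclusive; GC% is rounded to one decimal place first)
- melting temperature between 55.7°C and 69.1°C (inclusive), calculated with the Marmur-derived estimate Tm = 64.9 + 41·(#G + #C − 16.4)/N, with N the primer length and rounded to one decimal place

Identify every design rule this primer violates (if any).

Fails: homopolymer run, GC content.

Base counts: A=3, T=5, G=9, C=6 (length 23).
GC clamp: 3' end GCT has 2 G/C ✓
homopolymer run: longest run = 5, exceeds 3 ✗
GC content: GC 15/23 = 65.2%, outside 44.4–61.7% ✗
Tm: Tm = 64.9 + 41·(15 − 16.4)/23 = 62.4°C ✓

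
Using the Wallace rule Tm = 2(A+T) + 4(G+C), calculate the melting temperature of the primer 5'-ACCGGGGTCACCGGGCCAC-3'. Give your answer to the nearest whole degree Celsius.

Base counts: A=3, T=1, G=7, C=8 (length 19).
Tm = 2·(3+1) + 4·(7+8) = 2·4 + 4·15 = 8 + 60 = 68°C.

68°C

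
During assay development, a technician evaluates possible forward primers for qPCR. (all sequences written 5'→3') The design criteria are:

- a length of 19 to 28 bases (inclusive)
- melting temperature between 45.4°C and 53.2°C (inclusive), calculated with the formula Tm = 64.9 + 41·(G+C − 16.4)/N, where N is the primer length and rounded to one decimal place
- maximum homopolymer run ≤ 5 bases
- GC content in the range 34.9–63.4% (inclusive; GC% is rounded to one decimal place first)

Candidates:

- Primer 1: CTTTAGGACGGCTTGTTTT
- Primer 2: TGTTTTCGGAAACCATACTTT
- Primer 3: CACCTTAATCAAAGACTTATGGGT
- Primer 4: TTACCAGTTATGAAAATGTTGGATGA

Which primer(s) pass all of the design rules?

Primer 1 and Primer 3.

Primer 1 (19 nt, A=2 T=9 G=5 C=3): length 19 ✓; Tm = 64.9 + 41·(8 − 16.4)/19 = 46.8°C ✓; longest run = 4 ✓; GC 8/19 = 42.1% ✓ — passes.
Primer 2 (21 nt, A=5 T=9 G=3 C=4): length 21 ✓; Tm = 64.9 + 41·(7 − 16.4)/21 = 46.5°C ✓; longest run = 4 ✓; GC 7/21 = 33.3%, outside 34.9–63.4% ✗ — fails.
Primer 3 (24 nt, A=8 T=7 G=4 C=5): length 24 ✓; Tm = 64.9 + 41·(9 − 16.4)/24 = 52.3°C ✓; longest run = 3 ✓; GC 9/24 = 37.5% ✓ — passes.
Primer 4 (26 nt, A=9 T=9 G=6 C=2): length 26 ✓; Tm = 64.9 + 41·(8 − 16.4)/26 = 51.7°C ✓; longest run = 4 ✓; GC 8/26 = 30.8%, outside 34.9–63.4% ✗ — fails.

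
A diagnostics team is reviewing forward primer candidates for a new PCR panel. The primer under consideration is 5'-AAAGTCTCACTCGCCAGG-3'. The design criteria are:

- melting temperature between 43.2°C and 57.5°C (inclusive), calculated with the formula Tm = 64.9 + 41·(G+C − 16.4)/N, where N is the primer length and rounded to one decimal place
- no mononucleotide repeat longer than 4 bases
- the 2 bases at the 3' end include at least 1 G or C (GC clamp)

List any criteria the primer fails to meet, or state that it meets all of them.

Base counts: A=5, T=3, G=4, C=6 (length 18).
Tm: Tm = 64.9 + 41·(10 − 16.4)/18 = 50.3°C ✓
homopolymer run: longest run = 3 ✓
GC clamp: 3' end GG has 2 G/C ✓

Meets all criteria.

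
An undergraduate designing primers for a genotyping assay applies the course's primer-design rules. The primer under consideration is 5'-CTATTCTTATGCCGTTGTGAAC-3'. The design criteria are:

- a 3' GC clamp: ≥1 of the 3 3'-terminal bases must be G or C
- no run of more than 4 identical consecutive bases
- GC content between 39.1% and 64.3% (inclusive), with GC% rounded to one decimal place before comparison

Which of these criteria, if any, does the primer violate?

Base counts: A=4, T=9, G=4, C=5 (length 22).
GC clamp: 3' end AAC has 1 G/C ✓
homopolymer run: longest run = 2 ✓
GC content: GC 9/22 = 40.9% ✓

Meets all criteria.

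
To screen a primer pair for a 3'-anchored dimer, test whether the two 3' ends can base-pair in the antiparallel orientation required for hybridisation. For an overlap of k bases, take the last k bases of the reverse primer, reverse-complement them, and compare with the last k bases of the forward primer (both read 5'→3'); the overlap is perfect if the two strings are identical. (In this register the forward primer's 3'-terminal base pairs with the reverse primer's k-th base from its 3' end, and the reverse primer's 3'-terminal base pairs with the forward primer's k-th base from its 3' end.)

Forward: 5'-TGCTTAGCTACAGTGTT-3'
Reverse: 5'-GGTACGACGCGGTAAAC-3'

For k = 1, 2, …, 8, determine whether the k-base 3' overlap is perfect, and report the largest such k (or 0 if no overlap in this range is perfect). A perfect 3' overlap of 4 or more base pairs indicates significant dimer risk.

Last 8 bases (5'→3') — forward …ACAGTGTT, reverse …CGGTAAAC.
Reverse complement of the reverse primer's last 8 bases: GTTTACCG; its first k bases are the reverse complement of the reverse primer's last k bases, so a perfect k-base overlap needs the forward primer's last k bases to equal them.
Comparing (forward last k vs required): k=1: T vs G ✗; k=2: TT vs GT ✗; k=3: GTT vs GTT ✓; k=4: TGTT vs GTTT ✗; k=5: GTGTT vs GTTTA ✗; k=6: AGTGTT vs GTTTAC ✗; k=7: CAGTGTT vs GTTTACC ✗; k=8: ACAGTGTT vs GTTTACCG ✗.
Only k = 3 is perfect, so the longest perfect 3' overlap is 3.

Longest perfect overlap: 3 complementary base pairs; below the dimer-risk threshold (threshold 4).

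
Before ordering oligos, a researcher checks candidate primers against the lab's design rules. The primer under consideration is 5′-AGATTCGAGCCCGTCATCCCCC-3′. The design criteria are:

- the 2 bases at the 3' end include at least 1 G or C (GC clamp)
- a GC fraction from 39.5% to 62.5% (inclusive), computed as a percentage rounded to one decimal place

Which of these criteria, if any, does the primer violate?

Base counts: A=4, T=4, G=4, C=10 (length 22).
GC clamp: 3' end CC has 2 G/C ✓
GC content: GC 14/22 = 63.6%, outside 39.5–62.5% ✗

Fails: GC content.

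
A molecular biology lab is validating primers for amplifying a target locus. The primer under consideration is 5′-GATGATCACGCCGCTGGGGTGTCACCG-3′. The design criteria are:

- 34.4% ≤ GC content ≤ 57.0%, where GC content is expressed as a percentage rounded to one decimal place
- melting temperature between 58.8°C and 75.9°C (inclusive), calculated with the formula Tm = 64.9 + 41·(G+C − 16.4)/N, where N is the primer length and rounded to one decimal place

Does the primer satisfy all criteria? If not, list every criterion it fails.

Base counts: A=4, T=5, G=10, C=8 (length 27).
GC content: GC 18/27 = 66.7%, outside 34.4–57.0% ✗
Tm: Tm = 64.9 + 41·(18 − 16.4)/27 = 67.3°C ✓

Fails: GC content.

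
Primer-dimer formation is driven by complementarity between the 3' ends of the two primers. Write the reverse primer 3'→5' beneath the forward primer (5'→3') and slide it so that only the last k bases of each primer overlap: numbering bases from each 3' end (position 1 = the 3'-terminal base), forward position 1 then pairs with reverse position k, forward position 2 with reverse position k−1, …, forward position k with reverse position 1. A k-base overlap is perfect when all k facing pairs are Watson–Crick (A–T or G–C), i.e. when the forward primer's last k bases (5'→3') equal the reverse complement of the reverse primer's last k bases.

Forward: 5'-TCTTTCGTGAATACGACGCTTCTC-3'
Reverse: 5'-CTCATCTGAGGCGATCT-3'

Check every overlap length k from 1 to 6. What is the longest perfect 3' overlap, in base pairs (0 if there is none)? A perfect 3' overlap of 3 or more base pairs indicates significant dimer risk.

Last 6 bases (5'→3') — forward …CTTCTC, reverse …CGATCT.
Reverse complement of the reverse primer's last 6 bases: AGATCG; its first k bases are the reverse complement of the reverse primer's last k bases, so a perfect k-base overlap needs the forward primer's last k bases to equal them.
Comparing (forward last k vs required): k=1: C vs A ✗; k=2: TC vs AG ✗; k=3: CTC vs AGA ✗; k=4: TCTC vs AGAT ✗; k=5: TTCTC vs AGATC ✗; k=6: CTTCTC vs AGATCG ✗.
No overlap length from 1 to 6 is perfect, so the longest perfect 3' overlap is 0.

Longest perfect overlap: 0 complementary base pairs; below the dimer-risk threshold (threshold 3).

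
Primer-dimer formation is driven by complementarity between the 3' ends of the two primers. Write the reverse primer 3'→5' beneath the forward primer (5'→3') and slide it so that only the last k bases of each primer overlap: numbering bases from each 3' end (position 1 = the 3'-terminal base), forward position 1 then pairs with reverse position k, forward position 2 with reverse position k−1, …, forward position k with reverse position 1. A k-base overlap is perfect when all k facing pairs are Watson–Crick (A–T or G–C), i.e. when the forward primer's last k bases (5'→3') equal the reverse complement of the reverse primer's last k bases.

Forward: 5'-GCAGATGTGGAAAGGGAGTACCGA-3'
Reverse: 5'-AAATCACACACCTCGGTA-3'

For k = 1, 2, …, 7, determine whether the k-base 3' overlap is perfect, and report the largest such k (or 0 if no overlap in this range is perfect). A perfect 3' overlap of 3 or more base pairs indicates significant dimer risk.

Longest perfect overlap: 6 complementary base pairs; significant dimer risk (threshold 3).

Last 7 bases (5'→3') — forward …GTACCGA, reverse …CTCGGTA.
Reverse complement of the reverse primer's last 7 bases: TACCGAG; its first k bases are the reverse complement of the reverse primer's last k bases, so a perfect k-base overlap needs the forward primer's last k bases to equal them.
Comparing (forward last k vs required): k=1: A vs T ✗; k=2: GA vs TA ✗; k=3: CGA vs TAC ✗; k=4: CCGA vs TACC ✗; k=5: ACCGA vs TACCG ✗; k=6: TACCGA vs TACCGA ✓; k=7: GTACCGA vs TACCGAG ✗.
Only k = 6 is perfect, so the longest perfect 3' overlap is 6.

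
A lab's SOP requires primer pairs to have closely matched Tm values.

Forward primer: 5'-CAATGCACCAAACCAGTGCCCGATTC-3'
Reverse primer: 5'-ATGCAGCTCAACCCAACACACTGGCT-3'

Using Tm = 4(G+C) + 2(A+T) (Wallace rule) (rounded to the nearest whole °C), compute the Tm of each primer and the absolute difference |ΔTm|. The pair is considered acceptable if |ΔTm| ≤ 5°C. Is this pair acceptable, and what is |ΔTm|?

Forward: A=8 T=4 G=4 C=10 → Tm = 2·12 + 4·14 = 80°C.
Reverse: A=8 T=4 G=4 C=10 → Tm = 2·12 + 4·14 = 80°C.
|ΔTm| = |80 − 80| = 0°C, ≤ 5°C.

|ΔTm| = 0°C; the pair is acceptable.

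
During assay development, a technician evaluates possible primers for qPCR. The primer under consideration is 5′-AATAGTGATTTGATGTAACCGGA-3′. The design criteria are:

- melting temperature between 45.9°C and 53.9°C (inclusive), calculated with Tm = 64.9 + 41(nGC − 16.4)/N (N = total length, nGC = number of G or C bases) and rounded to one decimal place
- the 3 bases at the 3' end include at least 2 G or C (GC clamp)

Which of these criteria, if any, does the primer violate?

Base counts: A=8, T=7, G=6, C=2 (length 23).
Tm: Tm = 64.9 + 41·(8 − 16.4)/23 = 49.9°C ✓
GC clamp: 3' end GGA has 2 G/C ✓

Meets all criteria.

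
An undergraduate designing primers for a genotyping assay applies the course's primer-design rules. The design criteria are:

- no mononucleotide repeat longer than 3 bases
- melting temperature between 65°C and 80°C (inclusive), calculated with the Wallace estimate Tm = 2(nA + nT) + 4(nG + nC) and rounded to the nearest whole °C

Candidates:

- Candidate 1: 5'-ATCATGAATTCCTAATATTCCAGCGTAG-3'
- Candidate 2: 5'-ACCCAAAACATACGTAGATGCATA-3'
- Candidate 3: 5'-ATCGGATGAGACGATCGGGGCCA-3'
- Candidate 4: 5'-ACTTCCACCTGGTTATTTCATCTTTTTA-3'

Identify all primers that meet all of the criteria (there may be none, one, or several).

Candidate 1 only.

Candidate 1 (28 nt, A=9 T=9 G=4 C=6): longest run = 2 ✓; Tm = 2·18 + 4·10 = 76°C ✓ — passes.
Candidate 2 (24 nt, A=11 T=4 G=3 C=6): longest run = 4, exceeds 3 ✗; Tm = 2·15 + 4·9 = 66°C ✓ — fails.
Candidate 3 (23 nt, A=6 T=3 G=9 C=5): longest run = 4, exceeds 3 ✗; Tm = 2·9 + 4·14 = 74°C ✓ — fails.
Candidate 4 (28 nt, A=5 T=14 G=2 C=7): longest run = 5, exceeds 3 ✗; Tm = 2·19 + 4·9 = 74°C ✓ — fails.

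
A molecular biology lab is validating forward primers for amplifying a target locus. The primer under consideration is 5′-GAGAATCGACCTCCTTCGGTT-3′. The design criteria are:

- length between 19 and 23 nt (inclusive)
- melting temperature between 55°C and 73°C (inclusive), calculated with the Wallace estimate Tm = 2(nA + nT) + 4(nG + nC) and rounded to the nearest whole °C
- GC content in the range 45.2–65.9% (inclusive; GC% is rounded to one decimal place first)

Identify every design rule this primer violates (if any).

Meets all criteria.

Base counts: A=4, T=6, G=5, C=6 (length 21).
length: length 21 ✓
Tm: Tm = 2·10 + 4·11 = 64°C ✓
GC content: GC 11/21 = 52.4% ✓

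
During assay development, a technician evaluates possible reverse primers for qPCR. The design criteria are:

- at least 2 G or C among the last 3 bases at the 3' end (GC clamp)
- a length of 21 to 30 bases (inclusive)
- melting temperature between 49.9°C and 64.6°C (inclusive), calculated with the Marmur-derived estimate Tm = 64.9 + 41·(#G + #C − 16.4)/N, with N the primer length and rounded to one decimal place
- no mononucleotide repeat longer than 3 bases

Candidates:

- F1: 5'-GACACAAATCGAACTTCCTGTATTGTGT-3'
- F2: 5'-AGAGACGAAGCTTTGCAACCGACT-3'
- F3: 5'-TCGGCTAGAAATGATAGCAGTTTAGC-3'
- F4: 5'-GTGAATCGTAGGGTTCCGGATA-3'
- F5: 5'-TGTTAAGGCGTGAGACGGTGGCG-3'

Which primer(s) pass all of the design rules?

F3 and F5.

F1 (28 nt, A=8 T=9 G=5 C=6): 3' end TGT has 1 G/C, need ≥2 ✗; length 28 ✓; Tm = 64.9 + 41·(11 − 16.4)/28 = 57.0°C ✓; longest run = 3 ✓ — fails.
F2 (24 nt, A=8 T=4 G=6 C=6): 3' end ACT has 1 G/C, need ≥2 ✗; length 24 ✓; Tm = 64.9 + 41·(12 − 16.4)/24 = 57.4°C ✓; longest run = 3 ✓ — fails.
F3 (26 nt, A=8 T=7 G=7 C=4): 3' end AGC has 2 G/C ✓; length 26 ✓; Tm = 64.9 + 41·(11 − 16.4)/26 = 56.4°C ✓; longest run = 3 ✓ — passes.
F4 (22 nt, A=5 T=6 G=8 C=3): 3' end ATA has 0 G/C, need ≥2 ✗; length 22 ✓; Tm = 64.9 + 41·(11 − 16.4)/22 = 54.8°C ✓; longest run = 3 ✓ — fails.
F5 (23 nt, A=4 T=5 G=11 C=3): 3' end GCG has 3 G/C ✓; length 23 ✓; Tm = 64.9 + 41·(14 − 16.4)/23 = 60.6°C ✓; longest run = 2 ✓ — passes.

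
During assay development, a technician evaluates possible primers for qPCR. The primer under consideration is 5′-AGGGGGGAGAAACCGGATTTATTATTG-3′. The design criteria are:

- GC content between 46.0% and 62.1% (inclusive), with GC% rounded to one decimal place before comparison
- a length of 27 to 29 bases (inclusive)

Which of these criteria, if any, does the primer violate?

Fails: GC content.

Base counts: A=8, T=7, G=10, C=2 (length 27).
GC content: GC 12/27 = 44.4%, outside 46.0–62.1% ✗
length: length 27 ✓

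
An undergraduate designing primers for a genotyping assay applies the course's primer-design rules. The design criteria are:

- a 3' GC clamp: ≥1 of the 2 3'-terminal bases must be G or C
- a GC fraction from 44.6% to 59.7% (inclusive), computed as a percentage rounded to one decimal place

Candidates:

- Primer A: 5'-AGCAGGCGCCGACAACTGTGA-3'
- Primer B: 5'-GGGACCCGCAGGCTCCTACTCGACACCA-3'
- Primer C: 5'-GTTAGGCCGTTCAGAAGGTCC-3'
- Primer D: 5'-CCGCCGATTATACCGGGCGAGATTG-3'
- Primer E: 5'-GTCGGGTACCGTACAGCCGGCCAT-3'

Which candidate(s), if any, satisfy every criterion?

Primer C only.

Primer A (21 nt, A=6 T=2 G=7 C=6): 3' end GA has 1 G/C ✓; GC 13/21 = 61.9%, outside 44.6–59.7% ✗ — fails.
Primer B (28 nt, A=6 T=3 G=7 C=12): 3' end CA has 1 G/C ✓; GC 19/28 = 67.9%, outside 44.6–59.7% ✗ — fails.
Primer C (21 nt, A=4 T=5 G=7 C=5): 3' end CC has 2 G/C ✓; GC 12/21 = 57.1% ✓ — passes.
Primer D (25 nt, A=5 T=5 G=8 C=7): 3' end TG has 1 G/C ✓; GC 15/25 = 60.0%, outside 44.6–59.7% ✗ — fails.
Primer E (24 nt, A=4 T=4 G=8 C=8): 3' end AT has 0 G/C, need ≥1 ✗; GC 16/24 = 66.7%, outside 44.6–59.7% ✗ — fails.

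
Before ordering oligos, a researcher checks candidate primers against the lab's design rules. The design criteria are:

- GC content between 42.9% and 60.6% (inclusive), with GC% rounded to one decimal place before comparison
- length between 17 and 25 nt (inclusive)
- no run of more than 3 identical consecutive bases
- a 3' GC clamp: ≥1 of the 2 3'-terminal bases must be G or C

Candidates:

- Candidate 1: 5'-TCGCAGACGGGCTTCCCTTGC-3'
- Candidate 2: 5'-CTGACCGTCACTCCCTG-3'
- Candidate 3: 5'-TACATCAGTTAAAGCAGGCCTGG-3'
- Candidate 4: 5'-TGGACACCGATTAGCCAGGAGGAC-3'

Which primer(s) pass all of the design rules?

Candidate 3 and Candidate 4.

Candidate 1 (21 nt, A=2 T=5 G=6 C=8): GC 14/21 = 66.7%, outside 42.9–60.6% ✗; length 21 ✓; longest run = 3 ✓; 3' end GC has 2 G/C ✓ — fails.
Candidate 2 (17 nt, A=2 T=4 G=3 C=8): GC 11/17 = 64.7%, outside 42.9–60.6% ✗; length 17 ✓; longest run = 3 ✓; 3' end TG has 1 G/C ✓ — fails.
Candidate 3 (23 nt, A=7 T=5 G=6 C=5): GC 11/23 = 47.8% ✓; length 23 ✓; longest run = 3 ✓; 3' end GG has 2 G/C ✓ — passes.
Candidate 4 (24 nt, A=7 T=3 G=8 C=6): GC 14/24 = 58.3% ✓; length 24 ✓; longest run = 2 ✓; 3' end AC has 1 G/C ✓ — passes.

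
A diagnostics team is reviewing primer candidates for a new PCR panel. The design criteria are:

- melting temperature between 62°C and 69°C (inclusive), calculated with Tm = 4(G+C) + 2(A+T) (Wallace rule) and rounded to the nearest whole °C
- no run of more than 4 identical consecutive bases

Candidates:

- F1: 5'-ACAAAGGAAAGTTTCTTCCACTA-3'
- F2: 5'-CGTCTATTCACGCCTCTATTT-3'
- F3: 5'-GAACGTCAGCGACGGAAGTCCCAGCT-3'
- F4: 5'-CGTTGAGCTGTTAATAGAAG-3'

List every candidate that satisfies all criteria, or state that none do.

F1 only.

F1 (23 nt, A=9 T=6 G=3 C=5): Tm = 2·15 + 4·8 = 62°C ✓; longest run = 3 ✓ — passes.
F2 (21 nt, A=3 T=9 G=2 C=7): Tm = 2·12 + 4·9 = 60°C, outside 62–69°C ✗; longest run = 3 ✓ — fails.
F3 (26 nt, A=7 T=3 G=8 C=8): Tm = 2·10 + 4·16 = 84°C, outside 62–69°C ✗; longest run = 3 ✓ — fails.
F4 (20 nt, A=6 T=6 G=6 C=2): Tm = 2·12 + 4·8 = 56°C, outside 62–69°C ✗; longest run = 2 ✓ — fails.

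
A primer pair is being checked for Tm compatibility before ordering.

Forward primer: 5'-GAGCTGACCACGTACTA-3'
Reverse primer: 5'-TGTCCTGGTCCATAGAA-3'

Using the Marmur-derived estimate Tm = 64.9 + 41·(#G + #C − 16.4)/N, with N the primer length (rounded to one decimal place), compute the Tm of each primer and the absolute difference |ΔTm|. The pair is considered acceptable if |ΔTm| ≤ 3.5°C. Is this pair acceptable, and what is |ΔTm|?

|ΔTm| = 2.5°C; the pair is acceptable.

Forward: G+C = 9, N = 17 → Tm = 64.9 + 41·(9 − 16.4)/17 = 47.1°C.
Reverse: G+C = 8, N = 17 → Tm = 64.9 + 41·(8 − 16.4)/17 = 44.6°C.
|ΔTm| = |47.1 − 44.6| = 2.5°C, ≤ 3.5°C.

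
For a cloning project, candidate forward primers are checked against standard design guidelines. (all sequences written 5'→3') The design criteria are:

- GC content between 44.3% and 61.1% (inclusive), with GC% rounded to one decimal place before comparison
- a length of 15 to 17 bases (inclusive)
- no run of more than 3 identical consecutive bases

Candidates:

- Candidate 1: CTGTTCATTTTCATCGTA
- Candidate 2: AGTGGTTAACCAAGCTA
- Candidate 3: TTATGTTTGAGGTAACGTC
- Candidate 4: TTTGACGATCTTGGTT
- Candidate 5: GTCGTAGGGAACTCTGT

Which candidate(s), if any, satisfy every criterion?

Candidate 5 only.

Candidate 1 (18 nt, A=3 T=9 G=2 C=4): GC 6/18 = 33.3%, outside 44.3–61.1% ✗; length 18, outside 15–17 ✗; longest run = 4, exceeds 3 ✗ — fails.
Candidate 2 (17 nt, A=6 T=4 G=4 C=3): GC 7/17 = 41.2%, outside 44.3–61.1% ✗; length 17 ✓; longest run = 2 ✓ — fails.
Candidate 3 (19 nt, A=4 T=8 G=5 C=2): GC 7/19 = 36.8%, outside 44.3–61.1% ✗; length 19, outside 15–17 ✗; longest run = 3 ✓ — fails.
Candidate 4 (16 nt, A=2 T=8 G=4 C=2): GC 6/16 = 37.5%, outside 44.3–61.1% ✗; length 16 ✓; longest run = 3 ✓ — fails.
Candidate 5 (17 nt, A=3 T=5 G=6 C=3): GC 9/17 = 52.9% ✓; length 17 ✓; longest run = 3 ✓ — passes.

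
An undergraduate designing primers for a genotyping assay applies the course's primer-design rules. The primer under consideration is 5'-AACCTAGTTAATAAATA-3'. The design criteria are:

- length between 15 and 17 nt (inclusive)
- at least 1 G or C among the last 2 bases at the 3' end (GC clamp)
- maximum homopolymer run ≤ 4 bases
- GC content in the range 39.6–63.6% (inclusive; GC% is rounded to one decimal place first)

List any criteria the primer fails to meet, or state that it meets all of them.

Fails: GC clamp, GC content.

Base counts: A=9, T=5, G=1, C=2 (length 17).
length: length 17 ✓
GC clamp: 3' end TA has 0 G/C, need ≥1 ✗
homopolymer run: longest run = 3 ✓
GC content: GC 3/17 = 17.6%, outside 39.6–63.6% ✗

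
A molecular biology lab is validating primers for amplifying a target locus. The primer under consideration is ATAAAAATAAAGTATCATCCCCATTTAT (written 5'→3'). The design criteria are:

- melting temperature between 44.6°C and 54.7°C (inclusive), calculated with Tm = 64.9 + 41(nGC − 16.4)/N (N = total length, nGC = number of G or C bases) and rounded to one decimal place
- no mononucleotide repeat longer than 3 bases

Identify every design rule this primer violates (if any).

Fails: homopolymer run.

Base counts: A=13, T=9, G=1, C=5 (length 28).
Tm: Tm = 64.9 + 41·(6 − 16.4)/28 = 49.7°C ✓
homopolymer run: longest run = 5, exceeds 3 ✗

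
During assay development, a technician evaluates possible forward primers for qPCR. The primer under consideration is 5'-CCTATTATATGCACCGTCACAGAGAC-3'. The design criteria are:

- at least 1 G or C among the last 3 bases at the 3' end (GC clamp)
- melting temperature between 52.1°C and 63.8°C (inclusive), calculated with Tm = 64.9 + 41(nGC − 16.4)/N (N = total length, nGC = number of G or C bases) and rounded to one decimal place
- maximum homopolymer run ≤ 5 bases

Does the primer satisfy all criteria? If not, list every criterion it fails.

Base counts: A=8, T=6, G=4, C=8 (length 26).
GC clamp: 3' end GAC has 2 G/C ✓
Tm: Tm = 64.9 + 41·(12 − 16.4)/26 = 58.0°C ✓
homopolymer run: longest run = 2 ✓

Meets all criteria.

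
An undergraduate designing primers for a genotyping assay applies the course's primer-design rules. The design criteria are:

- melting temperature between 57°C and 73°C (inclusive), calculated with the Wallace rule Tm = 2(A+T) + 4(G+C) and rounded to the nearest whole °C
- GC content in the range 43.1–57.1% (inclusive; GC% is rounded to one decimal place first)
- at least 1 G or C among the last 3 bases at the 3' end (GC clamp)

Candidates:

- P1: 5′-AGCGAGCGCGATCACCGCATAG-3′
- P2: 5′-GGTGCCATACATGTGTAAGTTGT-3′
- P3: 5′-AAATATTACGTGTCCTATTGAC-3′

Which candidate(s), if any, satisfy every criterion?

P2 only.

P1 (22 nt, A=6 T=2 G=7 C=7): Tm = 2·8 + 4·14 = 72°C ✓; GC 14/22 = 63.6%, outside 43.1–57.1% ✗; 3' end TAG has 1 G/C ✓ — fails.
P2 (23 nt, A=5 T=8 G=7 C=3): Tm = 2·13 + 4·10 = 66°C ✓; GC 10/23 = 43.5% ✓; 3' end TGT has 1 G/C ✓ — passes.
P3 (22 nt, A=7 T=8 G=3 C=4): Tm = 2·15 + 4·7 = 58°C ✓; GC 7/22 = 31.8%, outside 43.1–57.1% ✗; 3' end GAC has 2 G/C ✓ — fails.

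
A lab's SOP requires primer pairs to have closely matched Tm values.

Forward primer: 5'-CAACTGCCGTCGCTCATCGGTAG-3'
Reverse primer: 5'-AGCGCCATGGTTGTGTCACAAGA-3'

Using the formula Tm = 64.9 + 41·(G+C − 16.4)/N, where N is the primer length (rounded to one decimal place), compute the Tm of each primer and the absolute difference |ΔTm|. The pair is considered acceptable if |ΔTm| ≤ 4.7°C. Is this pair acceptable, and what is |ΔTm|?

|ΔTm| = 3.5°C; the pair is acceptable.

Forward: G+C = 14, N = 23 → Tm = 64.9 + 41·(14 − 16.4)/23 = 60.6°C.
Reverse: G+C = 12, N = 23 → Tm = 64.9 + 41·(12 − 16.4)/23 = 57.1°C.
|ΔTm| = |60.6 − 57.1| = 3.5°C, ≤ 4.7°C.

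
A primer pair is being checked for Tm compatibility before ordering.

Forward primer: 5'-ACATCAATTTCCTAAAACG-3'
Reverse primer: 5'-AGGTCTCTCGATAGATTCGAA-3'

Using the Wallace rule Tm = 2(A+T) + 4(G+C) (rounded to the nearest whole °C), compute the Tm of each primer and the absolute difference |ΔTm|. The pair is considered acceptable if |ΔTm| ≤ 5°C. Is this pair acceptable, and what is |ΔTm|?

Forward: A=8 T=5 G=1 C=5 → Tm = 2·13 + 4·6 = 50°C.
Reverse: A=6 T=6 G=5 C=4 → Tm = 2·12 + 4·9 = 60°C.
|ΔTm| = |50 − 60| = 10°C, > 5°C.

|ΔTm| = 10°C; the pair is not acceptable.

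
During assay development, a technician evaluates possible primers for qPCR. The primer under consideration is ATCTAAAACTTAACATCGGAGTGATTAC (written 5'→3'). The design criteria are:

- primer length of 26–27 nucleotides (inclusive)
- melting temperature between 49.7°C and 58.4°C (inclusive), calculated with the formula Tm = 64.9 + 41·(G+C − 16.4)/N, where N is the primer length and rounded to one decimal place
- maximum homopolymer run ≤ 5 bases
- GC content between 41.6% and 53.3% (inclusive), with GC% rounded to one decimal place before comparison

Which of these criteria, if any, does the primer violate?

Base counts: A=11, T=8, G=4, C=5 (length 28).
length: length 28, outside 26–27 ✗
Tm: Tm = 64.9 + 41·(9 − 16.4)/28 = 54.1°C ✓
homopolymer run: longest run = 4 ✓
GC content: GC 9/28 = 32.1%, outside 41.6–53.3% ✗

Fails: length, GC content.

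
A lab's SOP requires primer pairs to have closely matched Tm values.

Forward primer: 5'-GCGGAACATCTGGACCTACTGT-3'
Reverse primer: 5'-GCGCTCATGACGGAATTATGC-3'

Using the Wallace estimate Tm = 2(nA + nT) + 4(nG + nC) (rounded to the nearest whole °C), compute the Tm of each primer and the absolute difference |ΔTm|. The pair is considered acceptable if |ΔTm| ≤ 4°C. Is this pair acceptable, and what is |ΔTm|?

|ΔTm| = 4°C; the pair is acceptable.

Forward: A=5 T=5 G=6 C=6 → Tm = 2·10 + 4·12 = 68°C.
Reverse: A=5 T=5 G=6 C=5 → Tm = 2·10 + 4·11 = 64°C.
|ΔTm| = |68 − 64| = 4°C, ≤ 4°C.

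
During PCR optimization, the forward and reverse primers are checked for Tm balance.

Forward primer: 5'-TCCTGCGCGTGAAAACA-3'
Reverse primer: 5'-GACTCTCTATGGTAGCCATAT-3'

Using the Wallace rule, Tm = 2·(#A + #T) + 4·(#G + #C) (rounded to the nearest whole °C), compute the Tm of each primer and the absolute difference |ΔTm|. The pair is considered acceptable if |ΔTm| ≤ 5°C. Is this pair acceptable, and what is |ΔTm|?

Forward: A=5 T=3 G=4 C=5 → Tm = 2·8 + 4·9 = 52°C.
Reverse: A=5 T=7 G=4 C=5 → Tm = 2·12 + 4·9 = 60°C.
|ΔTm| = |52 − 60| = 8°C, > 5°C.

|ΔTm| = 8°C; the pair is not acceptable.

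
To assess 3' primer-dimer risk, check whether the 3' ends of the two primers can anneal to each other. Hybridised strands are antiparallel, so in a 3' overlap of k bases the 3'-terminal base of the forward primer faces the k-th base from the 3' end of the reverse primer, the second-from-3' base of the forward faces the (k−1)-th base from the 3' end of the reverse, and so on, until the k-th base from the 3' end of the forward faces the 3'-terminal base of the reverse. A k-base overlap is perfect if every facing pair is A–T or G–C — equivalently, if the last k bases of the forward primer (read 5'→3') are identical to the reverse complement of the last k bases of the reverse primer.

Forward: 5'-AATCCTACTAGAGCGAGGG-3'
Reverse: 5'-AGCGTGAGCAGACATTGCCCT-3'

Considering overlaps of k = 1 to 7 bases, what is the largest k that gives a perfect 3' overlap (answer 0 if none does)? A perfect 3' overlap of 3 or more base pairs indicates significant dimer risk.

Last 7 bases (5'→3') — forward …GCGAGGG, reverse …TTGCCCT.
Reverse complement of the reverse primer's last 7 bases: AGGGCAA; its first k bases are the reverse complement of the reverse primer's last k bases, so a perfect k-base overlap needs the forward primer's last k bases to equal them.
Comparing (forward last k vs required): k=1: G vs A ✗; k=2: GG vs AG ✗; k=3: GGG vs AGG ✗; k=4: AGGG vs AGGG ✓; k=5: GAGGG vs AGGGC ✗; k=6: CGAGGG vs AGGGCA ✗; k=7: GCGAGGG vs AGGGCAA ✗.
Only k = 4 is perfect, so the longest perfect 3' overlap is 4.

Longest perfect overlap: 4 complementary base pairs; significant dimer risk (threshold 3).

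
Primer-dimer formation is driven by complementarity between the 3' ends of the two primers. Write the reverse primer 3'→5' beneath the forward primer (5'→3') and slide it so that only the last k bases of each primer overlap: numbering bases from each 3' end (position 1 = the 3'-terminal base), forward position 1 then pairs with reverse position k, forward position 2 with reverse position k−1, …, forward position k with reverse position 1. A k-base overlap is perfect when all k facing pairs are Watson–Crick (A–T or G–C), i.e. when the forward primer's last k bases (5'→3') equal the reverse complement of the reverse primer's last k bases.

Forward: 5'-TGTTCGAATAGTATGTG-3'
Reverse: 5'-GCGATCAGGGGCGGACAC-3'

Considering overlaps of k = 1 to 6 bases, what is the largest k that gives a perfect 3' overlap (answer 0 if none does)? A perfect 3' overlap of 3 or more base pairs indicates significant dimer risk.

Last 6 bases (5'→3') — forward …TATGTG, reverse …GGACAC.
Reverse complement of the reverse primer's last 6 bases: GTGTCC; its first k bases are the reverse complement of the reverse primer's last k bases, so a perfect k-base overlap needs the forward primer's last k bases to equal them.
Comparing (forward last k vs required): k=1: G vs G ✓; k=2: TG vs GT ✗; k=3: GTG vs GTG ✓; k=4: TGTG vs GTGT ✗; k=5: ATGTG vs GTGTC ✗; k=6: TATGTG vs GTGTCC ✗.
Perfect overlaps at k = 1, 3; the largest is 3.

Longest perfect overlap: 3 complementary base pairs; significant dimer risk (threshold 3).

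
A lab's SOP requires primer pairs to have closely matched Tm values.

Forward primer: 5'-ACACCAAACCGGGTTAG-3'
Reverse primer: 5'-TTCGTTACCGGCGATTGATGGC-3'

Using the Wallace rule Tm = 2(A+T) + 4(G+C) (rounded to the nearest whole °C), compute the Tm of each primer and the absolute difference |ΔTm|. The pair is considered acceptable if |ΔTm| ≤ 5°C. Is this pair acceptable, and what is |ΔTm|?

|ΔTm| = 16°C; the pair is not acceptable.

Forward: A=6 T=2 G=4 C=5 → Tm = 2·8 + 4·9 = 52°C.
Reverse: A=3 T=7 G=7 C=5 → Tm = 2·10 + 4·12 = 68°C.
|ΔTm| = |52 − 68| = 16°C, > 5°C.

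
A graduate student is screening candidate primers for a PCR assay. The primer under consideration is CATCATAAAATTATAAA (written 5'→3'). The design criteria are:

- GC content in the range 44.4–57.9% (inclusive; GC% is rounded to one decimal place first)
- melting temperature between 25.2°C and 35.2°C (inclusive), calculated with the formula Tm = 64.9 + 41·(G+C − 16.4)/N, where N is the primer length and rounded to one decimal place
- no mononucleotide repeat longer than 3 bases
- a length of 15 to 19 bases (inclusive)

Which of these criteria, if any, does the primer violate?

Base counts: A=10, T=5, G=0, C=2 (length 17).
GC content: GC 2/17 = 11.8%, outside 44.4–57.9% ✗
Tm: Tm = 64.9 + 41·(2 − 16.4)/17 = 30.2°C ✓
homopolymer run: longest run = 4, exceeds 3 ✗
length: length 17 ✓

Fails: GC content, homopolymer run.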